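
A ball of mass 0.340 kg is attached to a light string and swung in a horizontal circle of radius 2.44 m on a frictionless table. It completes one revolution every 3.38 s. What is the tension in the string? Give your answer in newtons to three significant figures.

v = 2πr/T = 2π × 2.44/3.38 = 4.536 m/s.
The tension is the only horizontal force, so it supplies the full centripetal force: T = m v²/r = 0.340 × (4.536)²/2.44 = 0.340 × 20.57/2.44 = 2.867 N.

2.87 N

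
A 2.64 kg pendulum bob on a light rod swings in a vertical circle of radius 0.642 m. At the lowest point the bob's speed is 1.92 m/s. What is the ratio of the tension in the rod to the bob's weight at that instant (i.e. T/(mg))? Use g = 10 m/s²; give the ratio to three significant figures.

1.57

At the bottom, T − mg = mv²/r, so T = m(v²/r + g) and T/(mg) = v²/(rg) + 1 = (1.92)²/(0.642 × 10.0) + 1 = 0.5742 + 1 = 1.574.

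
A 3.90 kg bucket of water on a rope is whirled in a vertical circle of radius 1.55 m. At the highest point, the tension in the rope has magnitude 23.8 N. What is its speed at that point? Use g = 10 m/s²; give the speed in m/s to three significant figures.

5.00 m/s

At the top, T + mg = mv²/r, so v = √(r(T/m + g)) = √(1.55 × (23.8/3.90 + 10.0)) = √(1.55 × 16.10) = √24.96 = 4.996 m/s.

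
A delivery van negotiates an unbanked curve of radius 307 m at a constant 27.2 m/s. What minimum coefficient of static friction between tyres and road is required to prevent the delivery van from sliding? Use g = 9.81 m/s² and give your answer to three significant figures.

Friction provides the centripetal force: μ_s m g = m v²/r, so μ_s = v²/(g r) = (27.20)²/(9.81 × 307) = 739.8/3012 = 0.2457.

0.246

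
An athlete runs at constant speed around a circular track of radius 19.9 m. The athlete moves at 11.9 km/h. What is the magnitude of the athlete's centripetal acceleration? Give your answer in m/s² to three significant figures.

v = 11.9 km/h = 11.9/3.6 = 3.306 m/s.
a_c = v²/r = (3.306)²/19.9 = 10.93/19.9 = 0.5491 m/s².

0.549 m/s²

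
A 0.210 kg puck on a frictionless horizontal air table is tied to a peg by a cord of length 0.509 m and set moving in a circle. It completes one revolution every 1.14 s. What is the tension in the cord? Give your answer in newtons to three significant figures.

v = 2πr/T = 2π × 0.509/1.14 = 2.805 m/s.
The tension is the only horizontal force, so it supplies the full centripetal force: T = m v²/r = 0.210 × (2.805)²/0.509 = 0.210 × 7.870/0.509 = 3.247 N.

3.25 N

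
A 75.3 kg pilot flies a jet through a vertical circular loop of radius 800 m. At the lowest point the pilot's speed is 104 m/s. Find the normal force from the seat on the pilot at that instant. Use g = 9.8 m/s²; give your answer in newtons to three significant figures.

At the lowest point, N points up (toward the centre) and the weight mg points down (away from the centre), so the net inward force is N − mg = mv²/r.
N = m(v²/r + g) = 75.3 × ((104)²/800 + 9.8) = 75.3 × (13.52 + 9.8) = 75.3 × 23.32 = 1756 N.

1760 N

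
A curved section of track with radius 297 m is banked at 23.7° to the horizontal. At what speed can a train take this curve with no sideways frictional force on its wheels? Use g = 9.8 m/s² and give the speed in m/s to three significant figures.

On a frictionless banked curve, N sinθ = mv²/r and N cosθ = mg, so tanθ = v²/(rg).
v = √(r g tanθ) = √(297 × 9.8 × tan 23.7°) = √(297 × 9.8 × 0.4390) = √1278 = 35.74 m/s.

35.7 m/s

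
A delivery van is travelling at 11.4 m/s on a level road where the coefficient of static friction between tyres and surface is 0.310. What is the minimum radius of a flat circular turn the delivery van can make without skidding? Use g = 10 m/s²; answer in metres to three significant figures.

At the limit, μ_s m g = m v²/r, so r_min = v²/(μ_s g) = (11.4)²/(0.310 × 10.0) = 130.0/3.100 = 41.92 m.

41.9 m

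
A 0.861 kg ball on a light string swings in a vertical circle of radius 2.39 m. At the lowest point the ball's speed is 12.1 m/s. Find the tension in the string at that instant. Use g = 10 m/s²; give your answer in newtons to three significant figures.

At the lowest point, T points up (toward the centre) and the weight mg points down (away from the centre), so the net inward force is T − mg = mv²/r.
T = m(v²/r + g) = 0.861 × ((12.1)²/2.39 + 10.0) = 0.861 × (61.26 + 10.0) = 0.861 × 71.26 = 61.35 N.

61.4 N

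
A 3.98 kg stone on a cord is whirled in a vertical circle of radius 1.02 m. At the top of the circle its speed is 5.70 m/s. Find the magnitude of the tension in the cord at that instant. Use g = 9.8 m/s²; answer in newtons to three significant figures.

At the top, both T and the weight mg point inward (toward the centre), so T + mg = mv²/r.
T = m(v²/r − g) = 3.98 × ((5.70)²/1.02 − 9.8) = 3.98 × (31.85 − 9.8) = 3.98 × 22.05 = 87.77 N.

87.8 N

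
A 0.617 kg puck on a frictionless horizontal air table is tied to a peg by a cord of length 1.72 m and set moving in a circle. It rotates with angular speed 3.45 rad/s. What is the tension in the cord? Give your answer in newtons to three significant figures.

v = ωr = 3.45 × 1.72 = 5.934 m/s.
The tension is the only horizontal force, so it supplies the full centripetal force: T = m v²/r = 0.617 × (5.934)²/1.72 = 0.617 × 35.21/1.72 = 12.63 N.

12.6 N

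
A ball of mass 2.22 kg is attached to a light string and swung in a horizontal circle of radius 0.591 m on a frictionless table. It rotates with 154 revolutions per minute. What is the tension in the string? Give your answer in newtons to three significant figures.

341 N

ω = 154 rev/min × 2π/60 = 16.13 rad/s, so v = ωr = 16.13 × 0.591 = 9.531 m/s.
The tension is the only horizontal force, so it supplies the full centripetal force: T = m v²/r = 2.22 × (9.531)²/0.591 = 2.22 × 90.84/0.591 = 341.2 N.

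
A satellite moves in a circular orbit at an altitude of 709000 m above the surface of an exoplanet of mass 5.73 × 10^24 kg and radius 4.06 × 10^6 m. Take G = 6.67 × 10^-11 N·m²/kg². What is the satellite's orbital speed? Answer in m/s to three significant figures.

8950 m/s

Orbital radius r = R + h = 4.06 × 10^6 + 709000 = 4.769 × 10^6 m.
Gravity supplies the centripetal force: G M m / r² = m v² / r, so v = √(GM/r).
v = √(6.67 × 10^-11 × 5.73 × 10^24 / 4.769 × 10^6) = √(8.014 × 10^7) = 8952 m/s.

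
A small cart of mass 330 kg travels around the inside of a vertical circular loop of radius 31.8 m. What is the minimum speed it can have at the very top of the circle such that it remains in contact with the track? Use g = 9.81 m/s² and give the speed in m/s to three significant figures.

17.7 m/s

At the top, both weight mg and N point toward the centre: N + mg = mv²/r.
At minimum speed N → 0, so mg = mv_min²/r ⇒ v_min = √(g r) = √(9.81 × 31.8) = 17.66 m/s.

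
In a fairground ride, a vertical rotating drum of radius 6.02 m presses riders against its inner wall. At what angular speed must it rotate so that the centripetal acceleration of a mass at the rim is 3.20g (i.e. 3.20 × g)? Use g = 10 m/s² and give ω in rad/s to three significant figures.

2.31 rad/s

Centripetal acceleration a_c = ω²r. Setting ω²r = 3.20g:
ω = √(3.20g / r) = √(3.20 × 10.0 / 6.02) = √5.316 = 2.306 rad/s.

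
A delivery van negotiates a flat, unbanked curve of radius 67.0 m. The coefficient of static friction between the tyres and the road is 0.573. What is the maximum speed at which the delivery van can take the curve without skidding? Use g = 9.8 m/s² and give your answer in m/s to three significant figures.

The only inward force on a level bend is static friction, so at the limit f_s = μ_s N = μ_s m g = m v²/r.
Mass cancels: v_max = √(μ_s g r) = √(0.573 × 9.8 × 67.0) = √376.2 = 19.40 m/s.

19.4 m/s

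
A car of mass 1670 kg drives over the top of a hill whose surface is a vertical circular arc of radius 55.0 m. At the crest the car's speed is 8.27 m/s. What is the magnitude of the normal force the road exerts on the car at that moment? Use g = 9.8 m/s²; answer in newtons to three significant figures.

14300 N

At the crest the centripetal acceleration points downward (toward the centre of the arc), so mg − N = mv²/r.
N = m(g − v²/r) = 1670 × (9.8 − (8.27)²/55.0) = 1670 × (9.8 − 1.244) = 1670 × 8.556 = 14290 N.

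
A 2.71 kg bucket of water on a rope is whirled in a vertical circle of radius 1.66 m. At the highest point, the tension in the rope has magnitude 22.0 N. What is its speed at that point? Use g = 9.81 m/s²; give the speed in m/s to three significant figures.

5.46 m/s

At the top, T + mg = mv²/r, so v = √(r(T/m + g)) = √(1.66 × (22.0/2.71 + 9.81)) = √(1.66 × 17.93) = √29.76 = 5.455 m/s.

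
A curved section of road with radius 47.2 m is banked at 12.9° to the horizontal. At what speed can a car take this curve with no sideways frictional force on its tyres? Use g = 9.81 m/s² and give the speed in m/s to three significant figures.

10.3 m/s

On a frictionless banked curve, N sinθ = mv²/r and N cosθ = mg, so tanθ = v²/(rg).
v = √(r g tanθ) = √(47.2 × 9.81 × tan 12.9°) = √(47.2 × 9.81 × 0.2290) = √106.0 = 10.30 m/s.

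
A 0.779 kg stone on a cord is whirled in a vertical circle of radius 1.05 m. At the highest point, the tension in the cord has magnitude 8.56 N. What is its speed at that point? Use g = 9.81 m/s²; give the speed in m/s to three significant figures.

4.67 m/s

At the top, T + mg = mv²/r, so v = √(r(T/m + g)) = √(1.05 × (8.56/0.779 + 9.81)) = √(1.05 × 20.80) = √21.84 = 4.673 m/s.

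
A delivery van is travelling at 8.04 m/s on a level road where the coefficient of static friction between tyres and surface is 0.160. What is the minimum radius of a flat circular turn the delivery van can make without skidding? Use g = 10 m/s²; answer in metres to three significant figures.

40.4 m

At the limit, μ_s m g = m v²/r, so r_min = v²/(μ_s g) = (8.04)²/(0.160 × 10.0) = 64.64/1.600 = 40.40 m.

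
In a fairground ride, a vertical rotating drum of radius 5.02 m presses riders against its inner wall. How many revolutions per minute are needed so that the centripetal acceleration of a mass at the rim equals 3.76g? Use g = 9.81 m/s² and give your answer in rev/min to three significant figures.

25.9 rev/min

Require ω²r = 3.76g, so ω = √(3.76 × 9.81/5.02) = 2.711 rad/s.
In rev/min: ω × 60/(2π) = 2.711 × 60/(2π) = 25.88 rev/min.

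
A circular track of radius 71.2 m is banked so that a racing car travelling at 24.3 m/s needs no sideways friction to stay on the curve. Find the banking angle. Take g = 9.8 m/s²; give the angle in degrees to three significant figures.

For a frictionless banked turn: horizontally N sinθ = mv²/r and vertically N cosθ = mg.
Dividing: tanθ = v²/(r g) = (24.3)²/(71.2 × 9.8) = 590.5/697.8 = 0.8463.
θ = arctan(0.8463) = 40.24°.

40.2°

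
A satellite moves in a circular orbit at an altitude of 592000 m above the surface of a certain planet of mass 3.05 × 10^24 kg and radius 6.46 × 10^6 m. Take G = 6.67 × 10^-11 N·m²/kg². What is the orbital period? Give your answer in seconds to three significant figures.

8250 s

r = R + h = 6.46 × 10^6 + 592000 = 7.052 × 10^6 m. Gravity provides the centripetal force: G M m / r² = m v² / r ⇒ v = √(GM/r) = 5371 m/s.
T = 2πr/v = 2π × 7.052 × 10^6 / 5371 = 8250 s.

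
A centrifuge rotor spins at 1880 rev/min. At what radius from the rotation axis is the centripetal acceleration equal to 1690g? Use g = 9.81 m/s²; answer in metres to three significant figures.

0.428 m

ω = 1880 rev/min × 2π/60 = 196.9 rad/s.
a_c = ω²r = 1690g ⇒ r = 1690 × 9.81 / (196.9)² = 16580/38760 = 0.4277 m.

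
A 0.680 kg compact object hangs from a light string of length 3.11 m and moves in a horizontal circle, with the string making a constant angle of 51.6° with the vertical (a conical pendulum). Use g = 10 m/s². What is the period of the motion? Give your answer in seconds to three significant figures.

2.76 s

r = L sinθ = 2.437 m. From T sinθ = mω²r and T cosθ = mg: tanθ = ω²r/g, so ω² = g tanθ / r = g/(L cosθ).
ω = √(g/(L cosθ)) = √(10.0/(3.11 × 0.6211)) = √5.177 = 2.275 rad/s.
Period = 2π/ω = 2.762 s.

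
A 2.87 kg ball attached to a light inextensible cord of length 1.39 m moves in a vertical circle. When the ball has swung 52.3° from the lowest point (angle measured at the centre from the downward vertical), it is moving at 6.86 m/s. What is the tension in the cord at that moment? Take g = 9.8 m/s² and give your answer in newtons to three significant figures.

114 N

Take the radial direction toward the centre of the circle as positive. The component of the weight along the string toward the centre is −mg cos φ (φ measured from the bottom), so Newton's second law along the string gives T − mg cos φ = m v²/r.
cos 52.3° = 0.6115, so T = m(v²/r + g cos φ) = 2.87 × ((6.86)²/1.39 + 9.8 × 0.6115) = 2.87 × (33.86 + (5.993)) = 2.87 × 39.85 = 114.4 N.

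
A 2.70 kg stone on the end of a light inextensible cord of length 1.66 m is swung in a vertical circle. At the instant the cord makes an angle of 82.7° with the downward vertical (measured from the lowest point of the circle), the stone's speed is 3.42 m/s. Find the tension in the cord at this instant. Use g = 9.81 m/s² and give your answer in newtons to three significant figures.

22.4 N

Take the radial direction toward the centre of the circle as positive. The component of the weight along the string toward the centre is −mg cos φ (φ measured from the bottom), so Newton's second law along the string gives T − mg cos φ = m v²/r.
cos 82.7° = 0.1271, so T = m(v²/r + g cos φ) = 2.70 × ((3.42)²/1.66 + 9.81 × 0.1271) = 2.70 × (7.046 + (1.247)) = 2.70 × 8.293 = 22.39 N.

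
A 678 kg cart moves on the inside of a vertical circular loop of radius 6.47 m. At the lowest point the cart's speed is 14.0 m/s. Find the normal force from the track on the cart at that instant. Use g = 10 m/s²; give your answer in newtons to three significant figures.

At the lowest point, N points up (toward the centre) and the weight mg points down (away from the centre), so the net inward force is N − mg = mv²/r.
N = m(v²/r + g) = 678 × ((14.0)²/6.47 + 10.0) = 678 × (30.29 + 10.0) = 678 × 40.29 = 27320 N.

27300 N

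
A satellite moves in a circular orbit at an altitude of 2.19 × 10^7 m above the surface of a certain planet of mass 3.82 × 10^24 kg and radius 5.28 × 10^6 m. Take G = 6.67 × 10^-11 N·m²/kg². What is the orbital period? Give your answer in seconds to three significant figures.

55800 s

r = R + h = 5.28 × 10^6 + 2.19 × 10^7 = 2.718 × 10^7 m. Gravity provides the centripetal force: G M m / r² = m v² / r ⇒ v = √(GM/r) = 3062 m/s.
T = 2πr/v = 2π × 2.718 × 10^7 / 3062 = 55780 s.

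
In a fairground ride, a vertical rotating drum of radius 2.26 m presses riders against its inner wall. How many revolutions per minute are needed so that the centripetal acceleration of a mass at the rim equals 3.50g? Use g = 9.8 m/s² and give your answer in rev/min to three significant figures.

Require ω²r = 3.50g, so ω = √(3.50 × 9.8/2.26) = 3.896 rad/s.
In rev/min: ω × 60/(2π) = 3.896 × 60/(2π) = 37.20 rev/min.

37.2 rev/min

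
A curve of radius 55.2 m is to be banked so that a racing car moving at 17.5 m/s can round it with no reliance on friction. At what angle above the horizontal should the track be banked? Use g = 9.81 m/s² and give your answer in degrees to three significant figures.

29.5°

For a frictionless banked turn: horizontally N sinθ = mv²/r and vertically N cosθ = mg.
Dividing: tanθ = v²/(r g) = (17.5)²/(55.2 × 9.81) = 306.2/541.5 = 0.5655.
θ = arctan(0.5655) = 29.49°.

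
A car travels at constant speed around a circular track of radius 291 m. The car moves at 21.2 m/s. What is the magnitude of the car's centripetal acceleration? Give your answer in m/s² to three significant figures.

1.54 m/s²

a_c = v²/r = (21.20)²/291 = 449.4/291 = 1.544 m/s².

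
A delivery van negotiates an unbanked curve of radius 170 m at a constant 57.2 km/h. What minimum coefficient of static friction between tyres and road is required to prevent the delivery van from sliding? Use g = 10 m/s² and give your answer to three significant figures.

0.149

v = 57.2/3.6 = 15.89 m/s.
Friction provides the centripetal force: μ_s m g = m v²/r, so μ_s = v²/(g r) = (15.89)²/(10.0 × 170) = 252.5/1700 = 0.1485.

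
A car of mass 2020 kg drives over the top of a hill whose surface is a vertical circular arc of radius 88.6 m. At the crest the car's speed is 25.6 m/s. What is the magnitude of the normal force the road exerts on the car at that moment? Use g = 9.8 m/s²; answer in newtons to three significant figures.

4850 N

At the crest the centripetal acceleration points downward (toward the centre of the arc), so mg − N = mv²/r.
N = m(g − v²/r) = 2020 × (9.8 − (25.6)²/88.6) = 2020 × (9.8 − 7.397) = 2020 × 2.403 = 4854 N.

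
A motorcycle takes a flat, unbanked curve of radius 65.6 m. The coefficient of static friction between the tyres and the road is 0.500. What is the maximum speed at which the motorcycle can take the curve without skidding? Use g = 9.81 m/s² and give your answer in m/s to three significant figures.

17.9 m/s

Friction provides the centripetal force on a flat curve. At maximum speed it is at its limiting value: μ_s m g = m v²/r.
Mass cancels: v_max = √(μ_s g r) = √(0.500 × 9.81 × 65.6) = √321.8 = 17.94 m/s.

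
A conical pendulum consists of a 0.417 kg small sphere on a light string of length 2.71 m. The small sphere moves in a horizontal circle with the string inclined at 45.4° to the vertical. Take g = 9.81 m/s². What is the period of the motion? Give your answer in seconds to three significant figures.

2.77 s

r = L sinθ = 1.930 m. From T sinθ = mω²r and T cosθ = mg: tanθ = ω²r/g, so ω² = g tanθ / r = g/(L cosθ).
ω = √(g/(L cosθ)) = √(9.81/(2.71 × 0.7022)) = √5.155 = 2.271 rad/s.
Period = 2π/ω = 2.767 s.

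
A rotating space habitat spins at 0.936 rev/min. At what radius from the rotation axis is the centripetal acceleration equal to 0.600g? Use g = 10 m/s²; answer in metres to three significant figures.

625 m

ω = 0.936 rev/min × 2π/60 = 0.09802 rad/s.
a_c = ω²r = 0.600g ⇒ r = 0.600 × 10.0 / (0.09802)² = 6.000/0.009607 = 624.5 m.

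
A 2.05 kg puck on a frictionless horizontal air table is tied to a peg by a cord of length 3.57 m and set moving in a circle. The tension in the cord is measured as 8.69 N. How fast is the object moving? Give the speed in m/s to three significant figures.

T = m v²/r ⇒ v = √(T r / m) = √(8.69 × 3.57 / 2.05) = √15.13 = 3.890 m/s.

3.89 m/s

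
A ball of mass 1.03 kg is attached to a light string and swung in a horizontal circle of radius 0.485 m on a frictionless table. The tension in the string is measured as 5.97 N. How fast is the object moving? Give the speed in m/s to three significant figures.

T = m v²/r ⇒ v = √(T r / m) = √(5.97 × 0.485 / 1.03) = √2.811 = 1.677 m/s.

1.68 m/s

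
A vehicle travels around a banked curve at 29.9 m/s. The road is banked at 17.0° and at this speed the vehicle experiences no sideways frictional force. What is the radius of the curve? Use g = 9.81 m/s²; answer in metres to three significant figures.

Frictionless banking: tanθ = v²/(rg), so r = v²/(g tanθ).
r = (29.9)²/(9.81 × tan 17.0°) = 894.0/(9.81 × 0.3057) = 894.0/2.999 = 298.1 m.

298 m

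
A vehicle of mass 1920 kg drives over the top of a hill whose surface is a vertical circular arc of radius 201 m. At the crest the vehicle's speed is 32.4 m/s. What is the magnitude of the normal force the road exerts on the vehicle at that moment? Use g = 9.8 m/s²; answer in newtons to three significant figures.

8790 N

At the crest the centripetal acceleration points downward (toward the centre of the arc), so mg − N = mv²/r.
N = m(g − v²/r) = 1920 × (9.8 − (32.4)²/201) = 1920 × (9.8 − 5.223) = 1920 × 4.577 = 8788 N.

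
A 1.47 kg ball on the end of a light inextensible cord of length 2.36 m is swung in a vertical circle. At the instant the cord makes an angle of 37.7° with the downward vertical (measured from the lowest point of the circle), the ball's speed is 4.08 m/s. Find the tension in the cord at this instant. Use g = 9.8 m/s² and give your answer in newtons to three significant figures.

Take the radial direction toward the centre of the circle as positive. The component of the weight along the string toward the centre is −mg cos φ (φ measured from the bottom), so Newton's second law along the string gives T − mg cos φ = m v²/r.
cos 37.7° = 0.7912, so T = m(v²/r + g cos φ) = 1.47 × ((4.08)²/2.36 + 9.8 × 0.7912) = 1.47 × (7.054 + (7.754)) = 1.47 × 14.81 = 21.77 N.

21.8 N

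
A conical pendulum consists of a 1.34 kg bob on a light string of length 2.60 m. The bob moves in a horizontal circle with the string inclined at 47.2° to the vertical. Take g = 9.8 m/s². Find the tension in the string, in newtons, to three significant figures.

19.3 N

Vertically the bob has no acceleration, so T cosθ = mg.
T = mg/cosθ = 1.34 × 9.8 / cos 47.2° = 13.13/0.6794 = 19.33 N.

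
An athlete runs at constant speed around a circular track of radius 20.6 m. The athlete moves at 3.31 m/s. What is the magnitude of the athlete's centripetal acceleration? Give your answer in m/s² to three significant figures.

a_c = v²/r = (3.310)²/20.6 = 10.96/20.6 = 0.5318 m/s².

0.532 m/s²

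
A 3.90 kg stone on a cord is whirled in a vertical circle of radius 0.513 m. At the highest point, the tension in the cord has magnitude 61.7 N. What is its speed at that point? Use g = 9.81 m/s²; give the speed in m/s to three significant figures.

3.63 m/s

At the top, T + mg = mv²/r, so v = √(r(T/m + g)) = √(0.513 × (61.7/3.90 + 9.81)) = √(0.513 × 25.63) = √13.15 = 3.626 m/s.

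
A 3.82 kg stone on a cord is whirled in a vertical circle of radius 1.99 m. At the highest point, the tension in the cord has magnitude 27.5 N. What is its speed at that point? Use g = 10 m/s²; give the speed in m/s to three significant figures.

5.85 m/s

At the top, T + mg = mv²/r, so v = √(r(T/m + g)) = √(1.99 × (27.5/3.82 + 10.0)) = √(1.99 × 17.20) = √34.23 = 5.850 m/s.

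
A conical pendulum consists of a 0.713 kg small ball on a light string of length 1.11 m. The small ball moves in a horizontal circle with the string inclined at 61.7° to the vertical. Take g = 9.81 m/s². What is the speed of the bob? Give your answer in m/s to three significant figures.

4.22 m/s

The radius of the circle is r = L sinθ = 1.11 × sin 61.7° = 0.9773 m.
Horizontally T sinθ = mv²/r and vertically T cosθ = mg, so tanθ = v²/(rg).
v = √(r g tanθ) = √(0.9773 × 9.81 × 1.857) = √17.81 = 4.220 m/s.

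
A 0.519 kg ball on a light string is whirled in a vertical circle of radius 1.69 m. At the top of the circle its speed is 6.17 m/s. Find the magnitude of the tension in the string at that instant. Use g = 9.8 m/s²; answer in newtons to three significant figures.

At the top, both T and the weight mg point inward (toward the centre), so T + mg = mv²/r.
T = m(v²/r − g) = 0.519 × ((6.17)²/1.69 − 9.8) = 0.519 × (22.53 − 9.8) = 0.519 × 12.73 = 6.605 N.

6.60 N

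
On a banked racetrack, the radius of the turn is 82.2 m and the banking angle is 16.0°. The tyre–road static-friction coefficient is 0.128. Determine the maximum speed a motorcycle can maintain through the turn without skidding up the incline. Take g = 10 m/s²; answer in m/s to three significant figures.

At the maximum speed, friction acts down the slope at its limiting value f = μN. Radially (horizontal, toward centre): N sinθ + μN cosθ = mv²/r. Vertically: N cosθ − μN sinθ = mg.
Dividing: v² = r g (sinθ + μcosθ)/(cosθ − μsinθ).
sinθ + μcosθ = 0.2756 + 0.128×0.9613 = 0.3987; cosθ − μsinθ = 0.9613 − 0.128×0.2756 = 0.9260.
v² = 82.2 × 10.0 × 0.3987/0.9260 = 353.9 m²/s², so v = 18.81 m/s.

18.8 m/s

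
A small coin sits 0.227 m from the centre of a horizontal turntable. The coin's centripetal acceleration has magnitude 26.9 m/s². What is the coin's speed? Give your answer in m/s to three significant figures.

a_c = v²/r ⇒ v = √(a_c · r) = √(26.9 × 0.227) = √6.106 = 2.471 m/s.

2.47 m/s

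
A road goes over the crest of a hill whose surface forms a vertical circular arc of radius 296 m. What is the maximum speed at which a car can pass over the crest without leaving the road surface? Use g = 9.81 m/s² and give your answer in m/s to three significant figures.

53.9 m/s

At the crest the centre of the circle is below the car, so the net downward (centripetal) force is mg − N = mv²/r.
The car leaves the road when N → 0, giving v_max = √(g r) = √(9.81 × 296) = 53.89 m/s.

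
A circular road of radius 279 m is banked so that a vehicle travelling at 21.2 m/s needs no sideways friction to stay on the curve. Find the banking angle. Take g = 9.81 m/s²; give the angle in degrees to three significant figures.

9.33°

For a frictionless banked turn: horizontally N sinθ = mv²/r and vertically N cosθ = mg.
Dividing: tanθ = v²/(r g) = (21.2)²/(279 × 9.81) = 449.4/2737 = 0.1642.
θ = arctan(0.1642) = 9.325°.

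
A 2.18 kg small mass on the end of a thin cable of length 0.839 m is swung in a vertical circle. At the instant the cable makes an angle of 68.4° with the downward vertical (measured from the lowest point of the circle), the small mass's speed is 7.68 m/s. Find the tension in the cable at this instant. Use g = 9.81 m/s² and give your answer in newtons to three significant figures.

161 N

Take the radial direction toward the centre of the circle as positive. The component of the weight along the string toward the centre is −mg cos φ (φ measured from the bottom), so Newton's second law along the string gives T − mg cos φ = m v²/r.
cos 68.4° = 0.3681, so T = m(v²/r + g cos φ) = 2.18 × ((7.68)²/0.839 + 9.81 × 0.3681) = 2.18 × (70.30 + (3.611)) = 2.18 × 73.91 = 161.1 N.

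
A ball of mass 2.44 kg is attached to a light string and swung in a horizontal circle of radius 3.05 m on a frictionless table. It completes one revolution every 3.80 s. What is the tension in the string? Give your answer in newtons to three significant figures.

20.3 N

v = 2πr/T = 2π × 3.05/3.80 = 5.043 m/s.
The tension is the only horizontal force, so it supplies the full centripetal force: T = m v²/r = 2.44 × (5.043)²/3.05 = 2.44 × 25.43/3.05 = 20.35 N.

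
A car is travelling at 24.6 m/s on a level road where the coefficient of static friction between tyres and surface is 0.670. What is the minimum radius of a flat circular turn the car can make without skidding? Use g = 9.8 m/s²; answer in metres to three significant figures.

At the limit, μ_s m g = m v²/r, so r_min = v²/(μ_s g) = (24.6)²/(0.670 × 9.8) = 605.2/6.566 = 92.17 m.

92.2 m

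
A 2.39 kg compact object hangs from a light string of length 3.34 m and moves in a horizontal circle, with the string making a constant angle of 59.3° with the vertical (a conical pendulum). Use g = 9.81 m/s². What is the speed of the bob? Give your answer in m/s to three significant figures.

6.89 m/s

The radius of the circle is r = L sinθ = 3.34 × sin 59.3° = 2.872 m.
Horizontally T sinθ = mv²/r and vertically T cosθ = mg, so tanθ = v²/(rg).
v = √(r g tanθ) = √(2.872 × 9.81 × 1.684) = √47.45 = 6.888 m/s.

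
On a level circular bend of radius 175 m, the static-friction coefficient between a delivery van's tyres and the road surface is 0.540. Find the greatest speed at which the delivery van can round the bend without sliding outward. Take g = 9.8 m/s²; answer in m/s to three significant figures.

On a flat curve, static friction is the only horizontal force, so it must supply the full centripetal force: μ_s m g = m v²/r.
Mass cancels: v_max = √(μ_s g r) = √(0.540 × 9.8 × 175) = √926.1 = 30.43 m/s.

30.4 m/s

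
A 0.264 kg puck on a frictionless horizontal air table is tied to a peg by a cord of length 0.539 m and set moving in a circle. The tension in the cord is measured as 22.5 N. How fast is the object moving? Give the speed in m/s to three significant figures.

T = m v²/r ⇒ v = √(T r / m) = √(22.5 × 0.539 / 0.264) = √45.94 = 6.778 m/s.

6.78 m/s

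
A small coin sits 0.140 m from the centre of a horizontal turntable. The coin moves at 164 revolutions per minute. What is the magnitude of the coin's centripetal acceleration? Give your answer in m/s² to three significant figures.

41.3 m/s²

ω = 164 rev/min × 2π/60 = 17.17 rad/s, so v = ωr = 17.17 × 0.140 = 2.404 m/s.
a_c = v²/r = (2.404)²/0.140 = 5.781/0.140 = 41.29 m/s².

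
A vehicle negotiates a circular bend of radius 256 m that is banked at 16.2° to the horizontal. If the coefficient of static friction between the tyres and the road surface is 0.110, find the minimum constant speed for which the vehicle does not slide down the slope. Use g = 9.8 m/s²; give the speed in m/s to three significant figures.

At the minimum speed, friction acts up the slope at its limiting value f = μN. Radially (horizontal, toward centre): N sinθ − μN cosθ = mv²/r. Vertically: N cosθ + μN sinθ = mg.
Dividing: v² = r g (sinθ − μcosθ)/(cosθ + μsinθ).
sinθ − μcosθ = 0.2790 − 0.110×0.9603 = 0.1734; cosθ + μsinθ = 0.9603 + 0.110×0.2790 = 0.9910.
v² = 256 × 9.8 × 0.1734/0.9910 = 438.9 m²/s², so v = 20.95 m/s.

20.9 m/s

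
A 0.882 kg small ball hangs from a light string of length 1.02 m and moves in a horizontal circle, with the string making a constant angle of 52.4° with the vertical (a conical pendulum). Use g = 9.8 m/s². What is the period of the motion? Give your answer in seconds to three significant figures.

r = L sinθ = 0.8081 m. From T sinθ = mω²r and T cosθ = mg: tanθ = ω²r/g, so ω² = g tanθ / r = g/(L cosθ).
ω = √(g/(L cosθ)) = √(9.8/(1.02 × 0.6101)) = √15.75 = 3.968 rad/s.
Period = 2π/ω = 1.583 s.

1.58 s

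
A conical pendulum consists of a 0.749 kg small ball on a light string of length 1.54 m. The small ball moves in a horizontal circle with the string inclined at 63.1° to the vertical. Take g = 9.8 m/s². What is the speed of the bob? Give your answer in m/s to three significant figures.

5.15 m/s

The radius of the circle is r = L sinθ = 1.54 × sin 63.1° = 1.373 m.
Horizontally T sinθ = mv²/r and vertically T cosθ = mg, so tanθ = v²/(rg).
v = √(r g tanθ) = √(1.373 × 9.8 × 1.971) = √26.53 = 5.151 m/s.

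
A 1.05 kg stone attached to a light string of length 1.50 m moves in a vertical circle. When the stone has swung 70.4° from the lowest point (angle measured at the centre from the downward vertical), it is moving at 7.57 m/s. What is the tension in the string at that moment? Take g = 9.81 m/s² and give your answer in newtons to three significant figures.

43.6 N

Take the radial direction toward the centre of the circle as positive. The component of the weight along the string toward the centre is −mg cos φ (φ measured from the bottom), so Newton's second law along the string gives T − mg cos φ = m v²/r.
cos 70.4° = 0.3355, so T = m(v²/r + g cos φ) = 1.05 × ((7.57)²/1.50 + 9.81 × 0.3355) = 1.05 × (38.20 + (3.291)) = 1.05 × 41.49 = 43.57 N.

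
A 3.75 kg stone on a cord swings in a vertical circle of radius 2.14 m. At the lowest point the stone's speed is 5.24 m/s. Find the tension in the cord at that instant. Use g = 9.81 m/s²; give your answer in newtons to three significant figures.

84.9 N

At the lowest point, T points up (toward the centre) and the weight mg points down (away from the centre), so the net inward force is T − mg = mv²/r.
T = m(v²/r + g) = 3.75 × ((5.24)²/2.14 + 9.81) = 3.75 × (12.83 + 9.81) = 3.75 × 22.64 = 84.90 N.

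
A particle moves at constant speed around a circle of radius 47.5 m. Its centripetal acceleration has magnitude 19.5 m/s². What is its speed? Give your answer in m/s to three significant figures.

30.4 m/s

a_c = v²/r ⇒ v = √(a_c · r) = √(19.5 × 47.5) = √926.2 = 30.43 m/s.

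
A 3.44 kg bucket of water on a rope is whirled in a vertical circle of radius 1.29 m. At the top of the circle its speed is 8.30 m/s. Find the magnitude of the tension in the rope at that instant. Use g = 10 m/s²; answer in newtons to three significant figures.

149 N

At the top, both T and the weight mg point inward (toward the centre), so T + mg = mv²/r.
T = m(v²/r − g) = 3.44 × ((8.30)²/1.29 − 10.0) = 3.44 × (53.40 − 10.0) = 3.44 × 43.40 = 149.3 N.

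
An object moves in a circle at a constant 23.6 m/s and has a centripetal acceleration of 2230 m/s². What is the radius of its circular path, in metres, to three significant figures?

0.250 m

a_c = v²/r ⇒ r = v²/a_c = (23.6)²/2230 = 557.0/2230 = 0.2498 m.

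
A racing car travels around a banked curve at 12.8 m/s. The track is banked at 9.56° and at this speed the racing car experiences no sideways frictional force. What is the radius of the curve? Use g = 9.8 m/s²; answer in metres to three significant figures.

99.3 m

Frictionless banking: tanθ = v²/(rg), so r = v²/(g tanθ).
r = (12.8)²/(9.8 × tan 9.56°) = 163.8/(9.8 × 0.1684) = 163.8/1.651 = 99.27 m.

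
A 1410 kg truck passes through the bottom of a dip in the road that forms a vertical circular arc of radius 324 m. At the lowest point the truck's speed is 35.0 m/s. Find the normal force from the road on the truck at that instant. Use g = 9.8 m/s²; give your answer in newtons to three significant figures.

19100 N

At the lowest point, N points up (toward the centre) and the weight mg points down (away from the centre), so the net inward force is N − mg = mv²/r.
N = m(v²/r + g) = 1410 × ((35.0)²/324 + 9.8) = 1410 × (3.781 + 9.8) = 1410 × 13.58 = 19150 N.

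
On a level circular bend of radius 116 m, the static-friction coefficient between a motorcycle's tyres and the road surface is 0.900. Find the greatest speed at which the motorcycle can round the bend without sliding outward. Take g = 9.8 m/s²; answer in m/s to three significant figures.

The only inward force on a level bend is static friction, so at the limit f_s = μ_s N = μ_s m g = m v²/r.
Mass cancels: v_max = √(μ_s g r) = √(0.900 × 9.8 × 116) = √1023 = 31.99 m/s.

32.0 m/s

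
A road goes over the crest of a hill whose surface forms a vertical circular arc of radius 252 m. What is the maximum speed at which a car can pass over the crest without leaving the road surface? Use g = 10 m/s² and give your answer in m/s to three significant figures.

At the crest the centre of the circle is below the car, so the net downward (centripetal) force is mg − N = mv²/r.
The car leaves the road when N → 0, giving v_max = √(g r) = √(10.0 × 252) = 50.20 m/s.

50.2 m/s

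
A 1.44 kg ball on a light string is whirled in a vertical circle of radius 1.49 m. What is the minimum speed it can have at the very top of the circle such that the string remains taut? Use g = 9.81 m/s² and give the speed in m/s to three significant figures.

At the top, both weight mg and T point toward the centre: T + mg = mv²/r.
At minimum speed T → 0, so mg = mv_min²/r ⇒ v_min = √(g r) = √(9.81 × 1.49) = 3.823 m/s.

3.82 m/s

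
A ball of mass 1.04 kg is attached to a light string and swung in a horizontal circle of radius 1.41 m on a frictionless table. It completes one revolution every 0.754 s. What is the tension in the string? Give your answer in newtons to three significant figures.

102 N

v = 2πr/T = 2π × 1.41/0.754 = 11.75 m/s.
The tension is the only horizontal force, so it supplies the full centripetal force: T = m v²/r = 1.04 × (11.75)²/1.41 = 1.04 × 138.1/1.41 = 101.8 N.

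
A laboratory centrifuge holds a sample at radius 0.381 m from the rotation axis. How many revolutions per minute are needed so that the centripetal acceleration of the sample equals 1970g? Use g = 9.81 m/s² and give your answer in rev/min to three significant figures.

Require ω²r = 1970g, so ω = √(1970 × 9.81/0.381) = 225.2 rad/s.
In rev/min: ω × 60/(2π) = 225.2 × 60/(2π) = 2151 rev/min.

2150 rev/min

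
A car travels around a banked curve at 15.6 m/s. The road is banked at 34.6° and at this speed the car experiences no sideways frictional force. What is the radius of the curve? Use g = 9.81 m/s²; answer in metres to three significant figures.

36.0 m

Frictionless banking: tanθ = v²/(rg), so r = v²/(g tanθ).
r = (15.6)²/(9.81 × tan 34.6°) = 243.4/(9.81 × 0.6899) = 243.4/6.767 = 35.96 m.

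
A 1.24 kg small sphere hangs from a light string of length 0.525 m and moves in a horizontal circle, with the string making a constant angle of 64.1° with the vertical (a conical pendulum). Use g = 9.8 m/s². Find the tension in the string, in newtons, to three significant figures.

Vertically the bob has no acceleration, so T cosθ = mg.
T = mg/cosθ = 1.24 × 9.8 / cos 64.1° = 12.15/0.4368 = 27.82 N.

27.8 N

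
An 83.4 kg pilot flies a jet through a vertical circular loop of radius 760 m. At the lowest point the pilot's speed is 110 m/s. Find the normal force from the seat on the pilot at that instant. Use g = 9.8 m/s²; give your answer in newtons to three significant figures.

2150 N

At the lowest point, N points up (toward the centre) and the weight mg points down (away from the centre), so the net inward force is N − mg = mv²/r.
N = m(v²/r + g) = 83.4 × ((110)²/760 + 9.8) = 83.4 × (15.92 + 9.8) = 83.4 × 25.72 = 2145 N.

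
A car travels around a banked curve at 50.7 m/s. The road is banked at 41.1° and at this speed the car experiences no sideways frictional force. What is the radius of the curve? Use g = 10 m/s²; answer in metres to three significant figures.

Frictionless banking: tanθ = v²/(rg), so r = v²/(g tanθ).
r = (50.7)²/(10.0 × tan 41.1°) = 2570/(10.0 × 0.8724) = 2570/8.724 = 294.7 m.

295 m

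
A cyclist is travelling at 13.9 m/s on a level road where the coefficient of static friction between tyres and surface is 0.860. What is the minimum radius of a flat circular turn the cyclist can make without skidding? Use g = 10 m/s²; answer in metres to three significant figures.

22.5 m

At the limit, μ_s m g = m v²/r, so r_min = v²/(μ_s g) = (13.9)²/(0.860 × 10.0) = 193.2/8.600 = 22.47 m.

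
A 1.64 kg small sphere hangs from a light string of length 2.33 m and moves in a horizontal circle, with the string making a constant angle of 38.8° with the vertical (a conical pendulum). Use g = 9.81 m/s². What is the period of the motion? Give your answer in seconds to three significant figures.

2.70 s

r = L sinθ = 1.460 m. From T sinθ = mω²r and T cosθ = mg: tanθ = ω²r/g, so ω² = g tanθ / r = g/(L cosθ).
ω = √(g/(L cosθ)) = √(9.81/(2.33 × 0.7793)) = √5.402 = 2.324 rad/s.
Period = 2π/ω = 2.703 s.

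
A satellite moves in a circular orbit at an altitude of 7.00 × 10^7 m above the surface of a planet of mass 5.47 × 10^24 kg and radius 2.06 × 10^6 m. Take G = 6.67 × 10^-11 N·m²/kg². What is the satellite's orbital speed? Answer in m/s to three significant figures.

Orbital radius r = R + h = 2.06 × 10^6 + 7.00 × 10^7 = 7.206 × 10^7 m.
Gravity supplies the centripetal force: G M m / r² = m v² / r, so v = √(GM/r).
v = √(6.67 × 10^-11 × 5.47 × 10^24 / 7.206 × 10^7) = √(5.063 × 10^6) = 2250 m/s.

2250 m/s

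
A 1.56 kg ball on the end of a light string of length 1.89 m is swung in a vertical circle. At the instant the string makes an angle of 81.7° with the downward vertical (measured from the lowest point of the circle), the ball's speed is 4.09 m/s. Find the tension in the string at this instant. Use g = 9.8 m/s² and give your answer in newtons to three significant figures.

16.0 N

Take the radial direction toward the centre of the circle as positive. The component of the weight along the string toward the centre is −mg cos φ (φ measured from the bottom), so Newton's second law along the string gives T − mg cos φ = m v²/r.
cos 81.7° = 0.1444, so T = m(v²/r + g cos φ) = 1.56 × ((4.09)²/1.89 + 9.8 × 0.1444) = 1.56 × (8.851 + (1.415)) = 1.56 × 10.27 = 16.01 N.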